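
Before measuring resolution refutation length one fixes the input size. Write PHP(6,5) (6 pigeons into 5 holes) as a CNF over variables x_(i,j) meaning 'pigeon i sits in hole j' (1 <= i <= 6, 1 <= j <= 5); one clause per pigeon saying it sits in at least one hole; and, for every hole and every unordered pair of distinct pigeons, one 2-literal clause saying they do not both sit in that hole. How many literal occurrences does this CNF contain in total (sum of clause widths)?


PHP(6,5): 6 pigeons, 5 holes, 6*5 = 30 variables.
- pigeon clauses: one per pigeon -> 6 clauses of width 5 -> 30 literals
- hole clauses: 5 holes * C(6,2) = 5 * 15 -> 75 clauses of width 2 -> 150 literals
Total literal occurrences = 30 + 150 = 180

180


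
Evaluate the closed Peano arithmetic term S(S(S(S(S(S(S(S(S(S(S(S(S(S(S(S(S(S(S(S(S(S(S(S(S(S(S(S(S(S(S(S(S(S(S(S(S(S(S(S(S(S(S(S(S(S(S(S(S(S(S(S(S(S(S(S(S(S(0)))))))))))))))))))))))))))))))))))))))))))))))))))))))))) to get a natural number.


Counting successors applied to 0:
58 applications of S to 0 = 58

58


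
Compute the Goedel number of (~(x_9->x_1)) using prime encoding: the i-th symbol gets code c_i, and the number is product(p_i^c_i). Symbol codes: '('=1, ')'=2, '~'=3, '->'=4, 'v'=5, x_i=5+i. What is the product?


Formula: (~(x_9->x_1))
Symbol codes: [1, 3, 1, 14, 4, 6, 2, 2]
Primes: [2, 3, 5, 7, 11, 13, 17, 19]
p_1^1 = 2^1 = 2
p_2^3 = 3^3 = 27
p_3^1 = 5^1 = 5
p_4^14 = 7^14 = 678223072849
p_5^4 = 11^4 = 14641
p_6^6 = 13^6 = 4826809
p_7^2 = 17^2 = 289
p_8^2 = 19^2 = 361
Product = 1350119542269653301532861705230

1350119542269653301532861705230


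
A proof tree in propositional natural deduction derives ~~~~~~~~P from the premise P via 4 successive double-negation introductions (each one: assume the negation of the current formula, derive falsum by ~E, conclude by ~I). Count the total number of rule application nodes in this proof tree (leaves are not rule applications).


Each double-negation introduction (from C infer ~~C) uses 2 inference nodes: one ~E (C and ~C give falsum) and one ~I (discharge ~C).
4 double negations = 4 * 2 = 8 inference nodes.

8


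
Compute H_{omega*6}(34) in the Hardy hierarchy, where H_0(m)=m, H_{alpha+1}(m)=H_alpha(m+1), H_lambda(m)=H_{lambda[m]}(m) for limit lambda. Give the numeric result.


H_{omega*6}(34):
For the Hardy hierarchy, H_{omega*k}(n) = 2^k * n.
2^6 = 64.
64 * 34 = 2176

2176


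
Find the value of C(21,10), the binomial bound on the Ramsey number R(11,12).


R(11,12) <= C(11+12-2, 11-1) = C(21, 10)
C(21, 10) = 21! / (10! * 11!)
= 352716

352716


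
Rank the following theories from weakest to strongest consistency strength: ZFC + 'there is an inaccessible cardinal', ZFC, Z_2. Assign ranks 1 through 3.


Ordering by consistency strength:
1. Z_2
2. ZFC
3. ZFC + 'there is an inaccessible cardinal'


ZFC + 'there is an inaccessible cardinal'=3, ZFC=2, Z_2=1


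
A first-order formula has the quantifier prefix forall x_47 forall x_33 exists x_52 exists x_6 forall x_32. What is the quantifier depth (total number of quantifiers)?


Quantifier prefix has 5 quantifier symbols.
Quantifier depth = 5

5


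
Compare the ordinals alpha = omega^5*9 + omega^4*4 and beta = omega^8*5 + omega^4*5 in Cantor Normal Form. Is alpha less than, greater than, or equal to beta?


Compare term by term from highest exponent:
alpha = omega^5*9 + omega^4*4
beta = omega^8*5 + omega^4*5
Term 1: alpha has omega^5*9, beta has omega^8*5
Term 2: alpha has omega^4*4, beta has omega^4*5
Result: alpha < beta

alpha < beta


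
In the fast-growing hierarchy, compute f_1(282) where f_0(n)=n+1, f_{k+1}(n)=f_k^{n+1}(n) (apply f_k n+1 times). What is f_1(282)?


f_1(282) = f_0^283(282)
f_0 adds 1 each time, applied 283 times.
f_1(282) = 282 + 283 = 565

565


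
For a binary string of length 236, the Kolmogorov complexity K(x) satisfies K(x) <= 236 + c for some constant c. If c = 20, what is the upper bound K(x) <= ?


K(x) <= |x| + c = 236 + 20 = 256

256


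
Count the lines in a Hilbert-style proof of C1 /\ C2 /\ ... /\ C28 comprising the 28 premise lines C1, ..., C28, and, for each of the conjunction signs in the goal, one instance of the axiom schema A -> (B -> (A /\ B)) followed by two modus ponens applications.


Conjoining 28 premises:
- 28 premise lines
- the goal has 27 conjunction signs; each costs 1 axiom instance + 2 MP = 3 lines: 3 * 27 = 81
Total = 28 + 81 = 109 lines.

109


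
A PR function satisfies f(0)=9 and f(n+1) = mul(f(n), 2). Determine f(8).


f(0) = 9
f(1) = mul(f(0), 2) = mul(9, 2) = 18
f(2) = mul(f(1), 2) = mul(18, 2) = 36
f(3) = mul(f(2), 2) = mul(36, 2) = 72
f(4) = mul(f(3), 2) = mul(72, 2) = 144
f(5) = mul(f(4), 2) = mul(144, 2) = 288
f(6) = mul(f(5), 2) = mul(288, 2) = 576
f(7) = mul(f(6), 2) = mul(576, 2) = 1152
f(8) = mul(f(7), 2) = mul(1152, 2) = 2304


2304


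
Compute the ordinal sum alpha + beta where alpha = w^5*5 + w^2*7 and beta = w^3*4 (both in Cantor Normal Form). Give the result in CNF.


Ordinal addition (w^5*5 + w^2*7) + w^3*4:
alpha's leading term has exponent 5 > beta's exponent 3, so it survives.
alpha's tail term has exponent 2 < beta's exponent 3, so it is absorbed by beta.
In ordinal addition, any term followed by a strictly larger-exponent term is absorbed.
Result = w^5*5 + w^3*4

w^5*5 + w^3*4


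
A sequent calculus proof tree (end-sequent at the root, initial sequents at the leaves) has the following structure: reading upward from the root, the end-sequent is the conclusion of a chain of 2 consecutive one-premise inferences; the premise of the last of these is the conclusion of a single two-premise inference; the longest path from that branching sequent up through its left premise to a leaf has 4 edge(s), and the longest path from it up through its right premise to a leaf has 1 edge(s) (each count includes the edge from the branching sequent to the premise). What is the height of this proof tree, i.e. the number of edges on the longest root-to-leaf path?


Longest path through the left premise: 4 edges (measured from the branching sequent)
Longest path through the right premise: 1 edges
Height of the subtree rooted at the branching sequent: max(4, 1) = 4
The branching sequent sits 2 edges above the root (the chain of one-premise inferences), so height = 4 + 2 = 6

6


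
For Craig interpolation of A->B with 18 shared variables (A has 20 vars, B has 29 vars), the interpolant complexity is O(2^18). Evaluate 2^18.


Shared atoms = 18
Craig interpolant size bound = 2^18
= 262144

262144


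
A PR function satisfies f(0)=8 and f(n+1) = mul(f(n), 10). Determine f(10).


f(0) = 8
f(1) = mul(f(0), 10) = mul(8, 10) = 80
f(2) = mul(f(1), 10) = mul(80, 10) = 800
f(3) = mul(f(2), 10) = mul(800, 10) = 8000
f(4) = mul(f(3), 10) = mul(8000, 10) = 80000
f(5) = mul(f(4), 10) = mul(80000, 10) = 800000
f(6) = mul(f(5), 10) = mul(800000, 10) = 8000000
f(7) = mul(f(6), 10) = mul(8000000, 10) = 80000000
f(8) = mul(f(7), 10) = mul(80000000, 10) = 800000000
f(9) = mul(f(8), 10) = mul(800000000, 10) = 8000000000
f(10) = mul(f(9), 10) = mul(8000000000, 10) = 80000000000


80000000000


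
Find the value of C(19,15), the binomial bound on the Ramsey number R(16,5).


R(16,5) <= C(16+5-2, 16-1) = C(19, 15)
C(19, 15) = 19! / (15! * 4!)
= 3876

3876


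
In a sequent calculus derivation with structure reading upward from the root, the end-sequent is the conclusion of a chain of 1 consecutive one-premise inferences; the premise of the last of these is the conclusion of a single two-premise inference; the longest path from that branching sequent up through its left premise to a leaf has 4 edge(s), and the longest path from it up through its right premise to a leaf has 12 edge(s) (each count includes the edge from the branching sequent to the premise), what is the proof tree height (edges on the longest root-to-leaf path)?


Longest path through the left premise: 4 edges (measured from the branching sequent)
Longest path through the right premise: 12 edges
Height of the subtree rooted at the branching sequent: max(4, 12) = 12
The branching sequent sits 1 edges above the root (the chain of one-premise inferences), so height = 12 + 1 = 13

13


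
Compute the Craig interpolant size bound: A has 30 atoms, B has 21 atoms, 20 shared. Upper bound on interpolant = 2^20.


Shared atoms = 20
Craig interpolant size bound = 2^20
= 1048576

1048576


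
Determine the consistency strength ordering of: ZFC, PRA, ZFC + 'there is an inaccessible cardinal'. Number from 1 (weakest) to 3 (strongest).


Ordering by consistency strength:
1. PRA
2. ZFC
3. ZFC + 'there is an inaccessible cardinal'


ZFC=2, PRA=1, ZFC + 'there is an inaccessible cardinal'=3


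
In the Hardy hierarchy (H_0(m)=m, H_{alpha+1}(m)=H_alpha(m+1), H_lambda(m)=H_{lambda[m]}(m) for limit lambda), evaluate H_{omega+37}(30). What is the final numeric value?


H_{omega+37}(30):
Unwind the 37 successor steps: H_{omega+37}(30) = H_omega(30+37) = H_omega(67).
H_omega(m) = H_m(m) = m + m = 2m.
Result = 2 * 67 = 134

134


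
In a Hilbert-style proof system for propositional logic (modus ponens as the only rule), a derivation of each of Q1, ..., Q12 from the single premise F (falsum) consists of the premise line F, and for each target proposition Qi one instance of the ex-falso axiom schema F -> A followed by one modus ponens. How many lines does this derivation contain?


Ex falso, line by line:
- 1 premise line (F)
- 12 targets, each needing 1 axiom instance (F -> Qi) + 1 MP = 2 lines: 2 * 12 = 24
Total = 1 + 24 = 25 lines.

25


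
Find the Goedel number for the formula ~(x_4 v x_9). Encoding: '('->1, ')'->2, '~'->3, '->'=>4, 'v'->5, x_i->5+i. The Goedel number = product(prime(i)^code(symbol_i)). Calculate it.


Formula: ~(x_4 v x_9)
Symbol codes: [3, 1, 9, 5, 14, 2]
Primes: [2, 3, 5, 7, 11, 13]
p_1^3 = 2^3 = 8
p_2^1 = 3^1 = 3
p_3^9 = 5^9 = 1953125
p_4^5 = 7^5 = 16807
p_5^14 = 11^14 = 379749833583241
p_6^2 = 13^2 = 169
Product = 50561014292000007248578125000

50561014292000007248578125000


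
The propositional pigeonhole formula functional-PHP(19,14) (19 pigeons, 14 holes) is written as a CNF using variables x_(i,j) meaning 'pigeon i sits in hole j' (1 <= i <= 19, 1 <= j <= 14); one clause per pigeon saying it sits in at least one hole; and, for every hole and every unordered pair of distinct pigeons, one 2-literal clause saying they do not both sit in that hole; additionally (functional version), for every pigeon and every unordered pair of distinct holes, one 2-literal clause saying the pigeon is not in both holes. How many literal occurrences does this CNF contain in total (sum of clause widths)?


functional-PHP(19,14): 19 pigeons, 14 holes, 19*14 = 266 variables.
- pigeon clauses: one per pigeon -> 19 clauses of width 14 -> 266 literals
- hole clauses: 14 holes * C(19,2) = 14 * 171 -> 2394 clauses of width 2 -> 4788 literals
- functional clauses: 19 pigeons * C(14,2) = 19 * 91 -> 1729 clauses of width 2 -> 3458 literals
Total literal occurrences = 266 + 4788 + 3458 = 8512

8512


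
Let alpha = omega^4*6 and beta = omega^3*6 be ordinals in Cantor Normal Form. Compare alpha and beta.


Compare term by term from highest exponent:
alpha = omega^4*6
beta = omega^3*6
Term 1: alpha has omega^4*6, beta has omega^3*6
Result: alpha > beta

alpha > beta


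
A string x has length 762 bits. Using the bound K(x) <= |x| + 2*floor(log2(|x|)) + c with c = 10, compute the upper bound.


floor(log2(762)) = 9
2 * 9 = 18
K(x) <= 762 + 18 + 10 = 790

790


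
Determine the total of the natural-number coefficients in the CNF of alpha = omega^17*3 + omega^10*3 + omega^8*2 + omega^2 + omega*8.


CNF: omega^17*3 + omega^10*3 + omega^8*2 + omega^2 + omega*8
Coefficients: 3 + 3 + 2 + 1 + 8 = 17

17


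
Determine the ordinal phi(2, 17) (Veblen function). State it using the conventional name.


phi(2, 17):
phi(2, beta) = zeta_beta (the beta-th zeta number, fixed point of epsilon).
phi(2, 17) = zeta_17

zeta_17


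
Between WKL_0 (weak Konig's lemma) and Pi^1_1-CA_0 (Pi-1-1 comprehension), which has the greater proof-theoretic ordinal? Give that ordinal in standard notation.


Proof-theoretic ordinal of WKL_0 (weak Konig's lemma): omega^omega
Proof-theoretic ordinal of Pi^1_1-CA_0 (Pi-1-1 comprehension): psi_0(Omega_omega)
Comparing: omega^omega < psi_0(Omega_omega).
The larger ordinal is psi_0(Omega_omega) (from Pi^1_1-CA_0 (Pi-1-1 comprehension)).

psi_0(Omega_omega)


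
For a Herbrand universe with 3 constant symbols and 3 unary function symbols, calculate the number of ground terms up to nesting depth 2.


Herbrand terms by depth:
Depth 0: 3 constants
Depth 1: 9 new terms (running total: 12)
Depth 2: 27 new terms (running total: 39)
Total distinct ground terms = 39

39


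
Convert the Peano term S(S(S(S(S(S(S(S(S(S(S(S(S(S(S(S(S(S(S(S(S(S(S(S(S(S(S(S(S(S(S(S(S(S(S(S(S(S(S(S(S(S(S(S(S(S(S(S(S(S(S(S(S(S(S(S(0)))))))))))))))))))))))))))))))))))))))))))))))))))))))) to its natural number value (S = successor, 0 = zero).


Counting successors applied to 0:
56 applications of S to 0 = 56

56


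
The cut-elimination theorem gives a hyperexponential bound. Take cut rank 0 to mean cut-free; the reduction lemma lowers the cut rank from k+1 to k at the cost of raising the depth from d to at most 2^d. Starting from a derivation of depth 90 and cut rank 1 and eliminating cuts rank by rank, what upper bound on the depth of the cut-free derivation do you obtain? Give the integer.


Each rank reduction sends depth d to at most 2^d; cut rank r needs r reductions.
2_0(90) = 90
2_1(90) = 2^90 = 1237940039285380274899124224
Cut-free depth bound = 1237940039285380274899124224

1237940039285380274899124224


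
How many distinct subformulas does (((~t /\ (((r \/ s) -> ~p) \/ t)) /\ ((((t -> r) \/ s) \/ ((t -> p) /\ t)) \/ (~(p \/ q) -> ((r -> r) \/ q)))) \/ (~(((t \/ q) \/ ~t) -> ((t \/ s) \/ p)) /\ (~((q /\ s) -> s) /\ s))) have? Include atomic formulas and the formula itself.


Formula: (((~t /\ (((r \/ s) -> ~p) \/ t)) /\ ((((t -> r) \/ s) \/ ((t -> p) /\ t)) \/ (~(p \/ q) -> ((r -> r) \/ q)))) \/ (~(((t \/ q) \/ ~t) -> ((t \/ s) \/ p)) /\ (~((q /\ s) -> s) /\ s)))
Subformulas found:
  1. r
  2. p
  3. q
  4. s
  5. t
  6. ~t
  7. ~p
  8. (r \/ s)
  9. (r -> r)
  10. (t \/ s)
  11. (t \/ q)
  12. (q /\ s)
  13. (p \/ q)
  14. (t -> p)
  15. (t -> r)
  16. ~(p \/ q)
  17. ((t -> p) /\ t)
  18. ((t \/ s) \/ p)
  19. ((q /\ s) -> s)
  20. ((r -> r) \/ q)
  21. ((t -> r) \/ s)
  22. ((t \/ q) \/ ~t)
  23. ~((q /\ s) -> s)
  24. ((r \/ s) -> ~p)
  25. (~((q /\ s) -> s) /\ s)
  26. (((r \/ s) -> ~p) \/ t)
  27. (~(p \/ q) -> ((r -> r) \/ q))
  28. (~t /\ (((r \/ s) -> ~p) \/ t))
  29. (((t -> r) \/ s) \/ ((t -> p) /\ t))
  30. (((t \/ q) \/ ~t) -> ((t \/ s) \/ p))
  31. ~(((t \/ q) \/ ~t) -> ((t \/ s) \/ p))
  32. (~(((t \/ q) \/ ~t) -> ((t \/ s) \/ p)) /\ (~((q /\ s) -> s) /\ s))
  33. ((((t -> r) \/ s) \/ ((t -> p) /\ t)) \/ (~(p \/ q) -> ((r -> r) \/ q)))
  34. ((~t /\ (((r \/ s) -> ~p) \/ t)) /\ ((((t -> r) \/ s) \/ ((t -> p) /\ t)) \/ (~(p \/ q) -> ((r -> r) \/ q))))
  35. (((~t /\ (((r \/ s) -> ~p) \/ t)) /\ ((((t -> r) \/ s) \/ ((t -> p) /\ t)) \/ (~(p \/ q) -> ((r -> r) \/ q)))) \/ (~(((t \/ q) \/ ~t) -> ((t \/ s) \/ p)) /\ (~((q /\ s) -> s) /\ s)))
Total distinct subformulas = 35

35


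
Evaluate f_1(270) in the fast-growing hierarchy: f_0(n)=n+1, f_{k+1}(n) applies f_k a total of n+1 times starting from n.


f_1(270) = f_0^271(270)
f_0 adds 1 each time, applied 271 times.
f_1(270) = 270 + 271 = 541

541


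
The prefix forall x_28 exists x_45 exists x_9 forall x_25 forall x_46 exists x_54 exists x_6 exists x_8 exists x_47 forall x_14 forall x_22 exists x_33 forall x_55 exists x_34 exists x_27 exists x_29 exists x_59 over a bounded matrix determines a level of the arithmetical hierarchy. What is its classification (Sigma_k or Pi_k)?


Leading quantifier is forall, so the class is Pi.
Number of quantifier blocks = alternations + 1 = 7 + 1 = 8.
Classification: Pi_8

Pi_8


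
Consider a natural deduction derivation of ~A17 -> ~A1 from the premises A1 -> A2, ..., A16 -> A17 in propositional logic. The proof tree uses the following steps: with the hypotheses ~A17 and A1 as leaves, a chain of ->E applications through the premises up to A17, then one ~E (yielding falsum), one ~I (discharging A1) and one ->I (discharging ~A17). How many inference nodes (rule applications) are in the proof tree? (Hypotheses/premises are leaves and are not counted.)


From hypothesis A1, 16 ->E steps along the 16 premises yield A17.
~E with hypothesis ~A17 gives falsum (1 node); ~I discharging A1 gives ~A1 (1 node); ->I discharging ~A17 gives the goal (1 node).
Total = 16 + 3 = 19 inference nodes.

19


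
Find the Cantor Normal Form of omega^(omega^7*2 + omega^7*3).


omega^(omega^7*2 + omega^7*3):
Both terms of the exponent have the same exponent 7, so they merge: omega^7*2 + omega^7*3 = omega^7*(2+3) = omega^7*5.
omega raised to a CNF ordinal is a single CNF term: Result = omega^(omega^7*5)

omega^(omega^7*5)


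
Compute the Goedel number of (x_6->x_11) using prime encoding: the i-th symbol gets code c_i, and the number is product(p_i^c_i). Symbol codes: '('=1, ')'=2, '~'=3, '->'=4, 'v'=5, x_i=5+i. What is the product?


Formula: (x_6->x_11)
Symbol codes: [1, 11, 4, 16, 2]
Primes: [2, 3, 5, 7, 11]
p_1^1 = 2^1 = 2
p_2^11 = 3^11 = 177147
p_3^4 = 5^4 = 625
p_4^16 = 7^16 = 33232930569601
p_5^2 = 11^2 = 121
Product = 890425985181482637483750

890425985181482637483750


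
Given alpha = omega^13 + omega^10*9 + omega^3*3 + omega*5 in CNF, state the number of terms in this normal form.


CNF: omega^13 + omega^10*9 + omega^3*3 + omega*5
Count the summands separated by '+':
  term 1: omega^13
  term 2: omega^10*9
  term 3: omega^3*3
  term 4: omega*5
Total terms = 4

4


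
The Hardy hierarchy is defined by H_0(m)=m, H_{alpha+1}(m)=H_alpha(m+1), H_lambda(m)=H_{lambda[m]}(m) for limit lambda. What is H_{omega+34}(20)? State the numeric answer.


H_{omega+34}(20):
Unwind the 34 successor steps: H_{omega+34}(20) = H_omega(20+34) = H_omega(54).
H_omega(m) = H_m(m) = m + m = 2m.
Result = 2 * 54 = 108

108


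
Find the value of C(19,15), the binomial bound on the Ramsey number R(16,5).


R(16,5) <= C(16+5-2, 16-1) = C(19, 15)
C(19, 15) = 19! / (15! * 4!)
= 3876

3876


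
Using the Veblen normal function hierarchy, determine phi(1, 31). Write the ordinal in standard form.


phi(1, 31):
phi(1, beta) = epsilon_beta (the beta-th epsilon number).
phi(1, 31) = epsilon_31

epsilon_31


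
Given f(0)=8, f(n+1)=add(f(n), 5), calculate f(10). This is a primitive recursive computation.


f(0) = 8
f(1) = add(f(0), 5) = add(8, 5) = 13
f(2) = add(f(1), 5) = add(13, 5) = 18
f(3) = add(f(2), 5) = add(18, 5) = 23
f(4) = add(f(3), 5) = add(23, 5) = 28
f(5) = add(f(4), 5) = add(28, 5) = 33
f(6) = add(f(5), 5) = add(33, 5) = 38
f(7) = add(f(6), 5) = add(38, 5) = 43
f(8) = add(f(7), 5) = add(43, 5) = 48
f(9) = add(f(8), 5) = add(48, 5) = 53
f(10) = add(f(9), 5) = add(53, 5) = 58


58


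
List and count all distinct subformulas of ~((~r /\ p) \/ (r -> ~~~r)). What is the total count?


Formula: ~((~r /\ p) \/ (r -> ~~~r))
Subformulas found:
  1. r
  2. p
  3. ~r
  4. ~~r
  5. ~~~r
  6. (~r /\ p)
  7. (r -> ~~~r)
  8. ((~r /\ p) \/ (r -> ~~~r))
  9. ~((~r /\ p) \/ (r -> ~~~r))
Total distinct subformulas = 9

9


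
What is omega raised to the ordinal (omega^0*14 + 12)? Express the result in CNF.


omega^(omega^0*14 + 12):
omega^0 = 1, so the exponent is 14 + 12 = 26 (finite ordinal addition).
Result = omega^26, already a single CNF term.

omega^26


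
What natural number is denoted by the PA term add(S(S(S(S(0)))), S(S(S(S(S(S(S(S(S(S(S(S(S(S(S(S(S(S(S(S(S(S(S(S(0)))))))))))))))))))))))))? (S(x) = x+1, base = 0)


add(S^4(0), S^24(0)):
S^4(0) = 4
S^24(0) = 24
4 + 24 = 28

28


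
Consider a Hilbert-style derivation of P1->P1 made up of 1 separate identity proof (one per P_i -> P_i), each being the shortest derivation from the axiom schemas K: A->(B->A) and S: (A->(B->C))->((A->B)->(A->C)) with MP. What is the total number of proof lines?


The shortest proof of A->A from K and S in the Hilbert calculus has exactly 5 lines:
(1) K instance A->((A->A)->A), (2) S instance, (3) MP on 1,2, (4) K instance A->(A->A), (5) MP on 3,4.
For 1 independent identities: 1 * 5 = 5 lines total.

5


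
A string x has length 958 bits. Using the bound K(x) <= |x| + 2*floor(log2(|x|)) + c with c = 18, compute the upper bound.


floor(log2(958)) = 9
2 * 9 = 18
K(x) <= 958 + 18 + 18 = 994

994


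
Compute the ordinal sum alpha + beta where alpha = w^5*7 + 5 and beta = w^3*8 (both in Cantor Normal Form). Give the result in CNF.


Ordinal addition (w^5*7 + 5) + w^3*8:
alpha's leading term has exponent 5 > beta's exponent 3, so it survives.
alpha's tail term has exponent 0 < beta's exponent 3, so it is absorbed by beta.
In ordinal addition, any term followed by a strictly larger-exponent term is absorbed.
Result = w^5*7 + w^3*8

w^5*7 + w^3*8


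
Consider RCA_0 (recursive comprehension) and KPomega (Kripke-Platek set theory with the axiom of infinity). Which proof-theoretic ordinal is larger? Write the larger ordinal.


Proof-theoretic ordinal of RCA_0 (recursive comprehension): omega^omega
Proof-theoretic ordinal of KPomega (Kripke-Platek set theory with the axiom of infinity): psi_0(epsilon_{Omega+1})
Comparing: omega^omega < psi_0(epsilon_{Omega+1}).
The larger ordinal is psi_0(epsilon_{Omega+1}) (from KPomega (Kripke-Platek set theory with the axiom of infinity)).

psi_0(epsilon_{Omega+1})


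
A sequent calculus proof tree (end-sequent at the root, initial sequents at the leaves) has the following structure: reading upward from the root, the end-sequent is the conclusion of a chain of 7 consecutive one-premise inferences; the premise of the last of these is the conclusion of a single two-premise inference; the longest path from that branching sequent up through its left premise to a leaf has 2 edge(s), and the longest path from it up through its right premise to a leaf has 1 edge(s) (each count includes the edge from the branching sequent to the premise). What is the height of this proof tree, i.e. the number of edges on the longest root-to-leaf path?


Longest path through the left premise: 2 edges (measured from the branching sequent)
Longest path through the right premise: 1 edges
Height of the subtree rooted at the branching sequent: max(2, 1) = 2
The branching sequent sits 7 edges above the root (the chain of one-premise inferences), so height = 2 + 7 = 9

9


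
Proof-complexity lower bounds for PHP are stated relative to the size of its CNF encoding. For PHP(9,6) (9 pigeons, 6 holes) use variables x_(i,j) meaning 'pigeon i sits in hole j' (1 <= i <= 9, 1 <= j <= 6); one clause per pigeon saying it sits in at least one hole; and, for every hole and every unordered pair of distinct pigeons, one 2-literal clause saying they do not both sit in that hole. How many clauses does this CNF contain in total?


PHP(9,6): 9 pigeons, 6 holes, 9*6 = 54 variables.
- pigeon clauses: one per pigeon -> 9 clauses
- hole clauses: 6 holes * C(9,2) = 6 * 36 -> 216 clauses
Total clauses = 9 + 216 = 225

225


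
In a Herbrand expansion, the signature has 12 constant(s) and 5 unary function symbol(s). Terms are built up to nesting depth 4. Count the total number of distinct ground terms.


Herbrand terms by depth:
Depth 0: 12 constants
Depth 1: 60 new terms (running total: 72)
Depth 2: 300 new terms (running total: 372)
Depth 3: 1500 new terms (running total: 1872)
Depth 4: 7500 new terms (running total: 9372)
Total distinct ground terms = 9372

9372


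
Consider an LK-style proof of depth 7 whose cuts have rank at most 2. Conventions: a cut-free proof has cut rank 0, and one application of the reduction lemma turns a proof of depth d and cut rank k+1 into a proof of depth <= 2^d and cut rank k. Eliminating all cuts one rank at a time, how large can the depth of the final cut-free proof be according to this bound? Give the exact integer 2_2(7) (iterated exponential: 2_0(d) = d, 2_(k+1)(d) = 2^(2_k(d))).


Each rank reduction sends depth d to at most 2^d; cut rank r needs r reductions.
2_0(7) = 7
2_1(7) = 2^7 = 128
2_2(7) = 2^128 = 340282366920938463463374607431768211456
Cut-free depth bound = 340282366920938463463374607431768211456

340282366920938463463374607431768211456


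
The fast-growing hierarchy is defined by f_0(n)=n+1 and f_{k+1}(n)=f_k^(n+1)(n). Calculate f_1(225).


f_1(225) = f_0^226(225)
f_0 adds 1 each time, applied 226 times.
f_1(225) = 225 + 226 = 451

451


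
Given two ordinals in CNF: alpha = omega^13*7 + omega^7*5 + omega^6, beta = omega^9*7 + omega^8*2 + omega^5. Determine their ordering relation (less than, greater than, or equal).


Compare term by term from highest exponent:
alpha = omega^13*7 + omega^7*5 + omega^6
beta = omega^9*7 + omega^8*2 + omega^5
Term 1: alpha has omega^13*7, beta has omega^9*7
Term 2: alpha has omega^7*5, beta has omega^8*2
Term 3: alpha has omega^6*1, beta has omega^5*1
Result: alpha > beta

alpha > beta


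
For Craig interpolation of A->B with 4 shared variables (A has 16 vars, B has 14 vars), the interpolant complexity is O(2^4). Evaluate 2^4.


Shared atoms = 4
Craig interpolant size bound = 2^4
= 16

16


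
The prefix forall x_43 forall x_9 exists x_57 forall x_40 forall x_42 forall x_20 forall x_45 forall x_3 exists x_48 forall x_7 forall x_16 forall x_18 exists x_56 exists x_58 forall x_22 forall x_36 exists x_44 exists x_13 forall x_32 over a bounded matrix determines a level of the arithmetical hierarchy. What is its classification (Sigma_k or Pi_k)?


Leading quantifier is forall, so the class is Pi.
Number of quantifier blocks = alternations + 1 = 8 + 1 = 9.
Classification: Pi_9

Pi_9


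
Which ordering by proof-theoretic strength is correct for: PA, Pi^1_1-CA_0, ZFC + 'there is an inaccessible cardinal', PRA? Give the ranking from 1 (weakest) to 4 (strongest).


Ordering by consistency strength:
1. PRA
2. PA
3. Pi^1_1-CA_0
4. ZFC + 'there is an inaccessible cardinal'


PA=2, Pi^1_1-CA_0=3, ZFC + 'there is an inaccessible cardinal'=4, PRA=1


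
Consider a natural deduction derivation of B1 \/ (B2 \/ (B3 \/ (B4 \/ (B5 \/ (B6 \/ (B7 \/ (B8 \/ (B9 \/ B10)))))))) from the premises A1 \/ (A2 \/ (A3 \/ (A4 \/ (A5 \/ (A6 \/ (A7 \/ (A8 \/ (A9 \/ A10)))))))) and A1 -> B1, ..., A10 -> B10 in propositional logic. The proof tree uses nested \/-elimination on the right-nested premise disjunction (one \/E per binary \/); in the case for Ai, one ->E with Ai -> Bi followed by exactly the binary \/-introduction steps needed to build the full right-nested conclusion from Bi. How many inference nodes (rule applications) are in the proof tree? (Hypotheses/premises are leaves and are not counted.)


Constructive dilemma with 10 branches, all disjunctions right-nested:
- \/E: the premise has 9 binary \/, each eliminated once: 9 nodes.
- ->E: one per case (Ai with Ai -> Bi gives Bi): 10 nodes.
- \/I: in case i < n, Bi needs 1 step to form Bi \/ (B(i+1) \/ ...) and then i-1 steps to prepend B(i-1), ..., B1, i.e. i steps; in case i = n, B10 needs 9 prepend steps.
  \/I total = (1 + 2 + ... + 9) + 9 = 45 + 9 = 54 nodes.
Total = 9 + 10 + 54 = 73

73


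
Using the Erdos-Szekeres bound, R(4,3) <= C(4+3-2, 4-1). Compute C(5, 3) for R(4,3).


R(4,3) <= C(4+3-2, 4-1) = C(5, 3)
C(5, 3) = 5! / (3! * 2!)
= 10

10


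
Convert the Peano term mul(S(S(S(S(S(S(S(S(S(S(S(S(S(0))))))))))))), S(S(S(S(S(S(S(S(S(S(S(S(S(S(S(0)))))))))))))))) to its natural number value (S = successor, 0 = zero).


mul(S^13(0), S^15(0)):
S^13(0) = 13
S^15(0) = 15
13 * 15 = 195

195


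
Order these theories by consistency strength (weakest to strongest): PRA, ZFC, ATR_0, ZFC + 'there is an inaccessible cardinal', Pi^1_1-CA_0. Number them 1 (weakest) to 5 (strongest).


Ordering by consistency strength:
1. PRA
2. ATR_0
3. Pi^1_1-CA_0
4. ZFC
5. ZFC + 'there is an inaccessible cardinal'


PRA=1, ZFC=4, ATR_0=2, ZFC + 'there is an inaccessible cardinal'=5, Pi^1_1-CA_0=3


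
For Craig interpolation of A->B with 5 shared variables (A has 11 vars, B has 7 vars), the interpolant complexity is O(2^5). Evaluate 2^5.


Shared atoms = 5
Craig interpolant size bound = 2^5
= 32

32


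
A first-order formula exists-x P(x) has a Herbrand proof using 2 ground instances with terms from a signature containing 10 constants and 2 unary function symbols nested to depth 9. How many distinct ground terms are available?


Herbrand terms by depth:
Depth 0: 10 constants
Depth 1: 20 new terms (running total: 30)
Depth 2: 40 new terms (running total: 70)
Depth 3: 80 new terms (running total: 150)
Depth 4: 160 new terms (running total: 310)
Depth 5: 320 new terms (running total: 630)
Depth 6: 640 new terms (running total: 1270)
Depth 7: 1280 new terms (running total: 2550)
Depth 8: 2560 new terms (running total: 5110)
Depth 9: 5120 new terms (running total: 10230)
Total distinct ground terms = 10230

10230


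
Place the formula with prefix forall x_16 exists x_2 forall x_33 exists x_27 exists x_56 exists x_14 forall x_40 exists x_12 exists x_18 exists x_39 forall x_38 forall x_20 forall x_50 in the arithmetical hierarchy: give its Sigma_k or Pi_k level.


Leading quantifier is forall, so the class is Pi.
Number of quantifier blocks = alternations + 1 = 6 + 1 = 7.
Classification: Pi_7

Pi_7


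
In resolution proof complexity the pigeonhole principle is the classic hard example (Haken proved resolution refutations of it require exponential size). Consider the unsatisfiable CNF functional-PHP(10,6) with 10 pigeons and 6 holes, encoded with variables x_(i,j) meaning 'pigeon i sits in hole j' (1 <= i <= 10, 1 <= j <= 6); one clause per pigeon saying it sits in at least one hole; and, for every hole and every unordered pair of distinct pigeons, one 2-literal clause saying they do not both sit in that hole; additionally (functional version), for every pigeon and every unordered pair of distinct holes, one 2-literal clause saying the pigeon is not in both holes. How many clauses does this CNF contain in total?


functional-PHP(10,6): 10 pigeons, 6 holes, 10*6 = 60 variables.
- pigeon clauses: one per pigeon -> 10 clauses
- hole clauses: 6 holes * C(10,2) = 6 * 45 -> 270 clauses
- functional clauses: 10 pigeons * C(6,2) = 10 * 15 -> 150 clauses
Total clauses = 10 + 270 + 150 = 430

430


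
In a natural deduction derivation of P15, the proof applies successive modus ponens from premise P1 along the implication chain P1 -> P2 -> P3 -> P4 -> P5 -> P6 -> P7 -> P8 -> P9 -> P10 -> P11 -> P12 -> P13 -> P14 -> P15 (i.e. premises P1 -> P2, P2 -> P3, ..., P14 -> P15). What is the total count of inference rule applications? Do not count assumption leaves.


We have a chain: P1 -> P2 -> P3 -> P4 -> P5 -> P6 -> P7 -> P8 -> P9 -> P10 -> P11 -> P12 -> P13 -> P14 -> P15.
Each modus ponens application produces the next variable.
The chain has 15 propositions, so 15-1 = 14 modus ponens steps.
Total inference nodes = 14

14


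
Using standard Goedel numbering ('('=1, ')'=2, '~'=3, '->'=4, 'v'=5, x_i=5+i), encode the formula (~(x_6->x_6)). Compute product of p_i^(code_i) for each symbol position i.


Formula: (~(x_6->x_6))
Symbol codes: [1, 3, 1, 11, 4, 11, 2, 2]
Primes: [2, 3, 5, 7, 11, 13, 17, 19]
p_1^1 = 2^1 = 2
p_2^3 = 3^3 = 27
p_3^1 = 5^1 = 5
p_4^11 = 7^11 = 1977326743
p_5^4 = 11^4 = 14641
p_6^11 = 13^11 = 1792160394037
p_7^2 = 17^2 = 289
p_8^2 = 19^2 = 361
Product = 1461486691568298493545308516384730

1461486691568298493545308516384730


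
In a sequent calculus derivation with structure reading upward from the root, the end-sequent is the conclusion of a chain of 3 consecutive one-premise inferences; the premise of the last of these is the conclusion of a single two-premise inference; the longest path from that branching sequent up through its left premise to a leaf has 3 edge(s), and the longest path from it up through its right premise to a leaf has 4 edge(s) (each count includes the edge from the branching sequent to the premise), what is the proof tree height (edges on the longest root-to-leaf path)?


Longest path through the left premise: 3 edges (measured from the branching sequent)
Longest path through the right premise: 4 edges
Height of the subtree rooted at the branching sequent: max(3, 4) = 4
The branching sequent sits 3 edges above the root (the chain of one-premise inferences), so height = 4 + 3 = 7

7


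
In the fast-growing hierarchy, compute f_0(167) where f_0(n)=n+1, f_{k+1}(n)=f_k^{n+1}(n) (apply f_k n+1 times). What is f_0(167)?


f_0(167) = 167 + 1 = 168

168


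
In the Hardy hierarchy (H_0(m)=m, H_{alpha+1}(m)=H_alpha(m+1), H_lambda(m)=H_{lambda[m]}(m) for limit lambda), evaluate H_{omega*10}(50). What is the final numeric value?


H_{omega*10}(50):
For the Hardy hierarchy, H_{omega*k}(n) = 2^k * n.
2^10 = 1024.
1024 * 50 = 51200

51200


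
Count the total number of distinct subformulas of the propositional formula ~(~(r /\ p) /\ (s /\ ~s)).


Formula: ~(~(r /\ p) /\ (s /\ ~s))
Subformulas found:
  1. s
  2. r
  3. p
  4. ~s
  5. (r /\ p)
  6. (s /\ ~s)
  7. ~(r /\ p)
  8. (~(r /\ p) /\ (s /\ ~s))
  9. ~(~(r /\ p) /\ (s /\ ~s))
Total distinct subformulas = 9

9


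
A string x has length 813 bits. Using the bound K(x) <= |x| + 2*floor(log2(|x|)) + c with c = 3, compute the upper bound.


floor(log2(813)) = 9
2 * 9 = 18
K(x) <= 813 + 18 + 3 = 834

834


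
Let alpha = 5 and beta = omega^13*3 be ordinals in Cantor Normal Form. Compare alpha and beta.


Compare term by term from highest exponent:
alpha = 5
beta = omega^13*3
Term 1: alpha has omega^0*5, beta has omega^13*3
Result: alpha < beta

alpha < beta


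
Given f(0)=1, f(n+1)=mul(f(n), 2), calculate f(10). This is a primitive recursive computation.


f(0) = 1
f(1) = mul(f(0), 2) = mul(1, 2) = 2
f(2) = mul(f(1), 2) = mul(2, 2) = 4
f(3) = mul(f(2), 2) = mul(4, 2) = 8
f(4) = mul(f(3), 2) = mul(8, 2) = 16
f(5) = mul(f(4), 2) = mul(16, 2) = 32
f(6) = mul(f(5), 2) = mul(32, 2) = 64
f(7) = mul(f(6), 2) = mul(64, 2) = 128
f(8) = mul(f(7), 2) = mul(128, 2) = 256
f(9) = mul(f(8), 2) = mul(256, 2) = 512
f(10) = mul(f(9), 2) = mul(512, 2) = 1024


1024


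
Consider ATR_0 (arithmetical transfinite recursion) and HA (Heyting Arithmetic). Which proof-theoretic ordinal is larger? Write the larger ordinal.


Proof-theoretic ordinal of ATR_0 (arithmetical transfinite recursion): Gamma_0
Proof-theoretic ordinal of HA (Heyting Arithmetic): epsilon_0
Comparing: epsilon_0 < Gamma_0.
The larger ordinal is Gamma_0 (from ATR_0 (arithmetical transfinite recursion)).

Gamma_0


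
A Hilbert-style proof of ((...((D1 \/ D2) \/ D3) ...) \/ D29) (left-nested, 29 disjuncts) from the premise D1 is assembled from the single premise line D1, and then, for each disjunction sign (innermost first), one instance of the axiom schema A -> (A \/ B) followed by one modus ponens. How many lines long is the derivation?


Building the left-nested 29-ary disjunction from D1:
- 1 premise line (D1)
- 29 disjuncts means 28 disjunction signs; each needs 1 axiom instance + 1 MP = 2 lines: 2 * 28 = 56
Total = 1 + 56 = 57 lines.

57


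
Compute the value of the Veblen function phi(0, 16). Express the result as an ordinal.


phi(0, 16):
phi(0, beta) = omega^beta by definition.
phi(0, 16) = omega^16

omega^16


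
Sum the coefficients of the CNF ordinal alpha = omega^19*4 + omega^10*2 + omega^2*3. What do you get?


CNF: omega^19*4 + omega^10*2 + omega^2*3
Coefficients: 4 + 2 + 3 = 9

9


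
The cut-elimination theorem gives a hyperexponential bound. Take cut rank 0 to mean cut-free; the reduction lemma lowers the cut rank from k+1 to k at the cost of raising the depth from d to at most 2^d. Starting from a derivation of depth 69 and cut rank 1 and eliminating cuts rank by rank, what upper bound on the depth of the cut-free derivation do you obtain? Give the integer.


Each rank reduction sends depth d to at most 2^d; cut rank r needs r reductions.
2_0(69) = 69
2_1(69) = 2^69 = 590295810358705651712
Cut-free depth bound = 590295810358705651712

590295810358705651712


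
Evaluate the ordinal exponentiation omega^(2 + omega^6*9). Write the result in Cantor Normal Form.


omega^(2 + omega^6*9):
In ordinal addition a term is absorbed by a following term of strictly larger exponent: 0 < 6, so 2 + omega^6*9 = omega^6*9.
omega raised to a CNF ordinal is a single CNF term: Result = omega^(omega^6*9)

omega^(omega^6*9)


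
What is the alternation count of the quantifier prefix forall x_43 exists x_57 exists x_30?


Walk the prefix and count type changes:
  position 1: forall -> exists <-- alternation
  position 2: exists -> exists
Total alternations = 1

1


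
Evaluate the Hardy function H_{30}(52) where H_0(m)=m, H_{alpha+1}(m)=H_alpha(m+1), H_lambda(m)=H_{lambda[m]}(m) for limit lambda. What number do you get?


H_30(52):
For finite ordinals k, H_k(n) = n + k (each successor step adds 1).
H_30(52) = 52 + 30 = 82

82


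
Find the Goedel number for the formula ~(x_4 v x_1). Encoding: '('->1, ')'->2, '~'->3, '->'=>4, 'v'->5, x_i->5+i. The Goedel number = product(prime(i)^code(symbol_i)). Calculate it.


Formula: ~(x_4 v x_1)
Symbol codes: [3, 1, 9, 5, 6, 2]
Primes: [2, 3, 5, 7, 11, 13]
p_1^3 = 2^3 = 8
p_2^1 = 3^1 = 3
p_3^9 = 5^9 = 1953125
p_4^5 = 7^5 = 16807
p_5^6 = 11^6 = 1771561
p_6^2 = 13^2 = 169
Product = 235870863181078125000

235870863181078125000


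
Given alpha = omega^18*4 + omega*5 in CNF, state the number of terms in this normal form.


CNF: omega^18*4 + omega*5
Count the summands separated by '+':
  term 1: omega^18*4
  term 2: omega*5
Total terms = 2

2


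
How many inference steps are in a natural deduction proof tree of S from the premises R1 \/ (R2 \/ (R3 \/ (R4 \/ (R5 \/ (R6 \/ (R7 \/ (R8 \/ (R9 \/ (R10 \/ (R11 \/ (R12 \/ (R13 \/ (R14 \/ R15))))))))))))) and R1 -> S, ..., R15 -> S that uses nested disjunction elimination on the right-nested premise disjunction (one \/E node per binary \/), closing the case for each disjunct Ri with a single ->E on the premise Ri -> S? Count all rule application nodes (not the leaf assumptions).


The premise R1 \/ (R2 \/ (R3 \/ (R4 \/ (R5 \/ (R6 \/ (R7 \/ (R8 \/ (R9 \/ (R10 \/ (R11 \/ (R12 \/ (R13 \/ (R14 \/ R15))))))))))))) contains 15 disjuncts, hence 14 binary \/ connectives.
- Each binary \/ is eliminated once: 14 \/E nodes.
- Each of the 15 cases Ri derives S by one ->E with Ri -> S: 15 ->E nodes.
Total = 14 + 15 = 29

29


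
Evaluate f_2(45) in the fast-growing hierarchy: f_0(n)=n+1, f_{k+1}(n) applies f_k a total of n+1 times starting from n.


f_2(45) = f_1^46(45)
f_1(m) = 2m + 1.
Iterating: f_1^k(n) = 2^k*(n+1) - 1.
f_2(45) = 2^46*(45+1) - 1 = 70368744177664*46 - 1 = 3236962232172543

3236962232172543


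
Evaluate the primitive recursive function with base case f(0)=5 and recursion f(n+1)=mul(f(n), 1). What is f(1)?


f(0) = 5
f(1) = mul(f(0), 1) = mul(5, 1) = 5


5


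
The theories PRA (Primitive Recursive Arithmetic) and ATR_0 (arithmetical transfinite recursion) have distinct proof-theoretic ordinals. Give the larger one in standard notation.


Proof-theoretic ordinal of PRA (Primitive Recursive Arithmetic): omega^omega
Proof-theoretic ordinal of ATR_0 (arithmetical transfinite recursion): Gamma_0
Comparing: omega^omega < Gamma_0.
The larger ordinal is Gamma_0 (from ATR_0 (arithmetical transfinite recursion)).

Gamma_0


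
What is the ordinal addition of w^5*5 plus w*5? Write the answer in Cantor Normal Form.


Ordinal addition w^5*5 + w*5:
Leading exponent of alpha (5) > leading exponent of beta (1).
Since alpha's term has higher exponent than beta's leading term,
the sum is simply alpha followed by beta.
Result = w^5*5 + w*5

w^5*5 + w*5


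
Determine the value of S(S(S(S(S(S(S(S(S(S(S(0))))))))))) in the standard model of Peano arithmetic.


Counting successors applied to 0:
11 applications of S to 0 = 11

11
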